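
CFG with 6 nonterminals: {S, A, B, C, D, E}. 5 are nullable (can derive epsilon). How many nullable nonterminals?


Nonterminals: {S, A, B, C, D, E}
A nonterminal is nullable if it can derive epsilon
Counting nullable nonterminals: 5
Total nullable = 5

5


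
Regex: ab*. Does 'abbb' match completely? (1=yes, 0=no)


Pattern: ab*
String: 'abbb'
Pattern requires: exactly one 'a' followed by zero or more 'b's
First char is 'a' -> OK
Rest 'bbb': all b's? Yes
Result: 1

1


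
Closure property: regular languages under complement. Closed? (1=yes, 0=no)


Regular languages are closed under:
- Union (DFA product construction)
- Intersection (DFA product construction)
- Complement (swap accept/reject states)
- Concatenation (NFA construction)
- Kleene star (NFA construction)
complement is in this list
Therefore: closed

1


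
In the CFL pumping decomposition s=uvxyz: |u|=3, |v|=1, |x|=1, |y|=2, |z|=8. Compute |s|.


|s| = |u| + |v| + |x| + |y| + |z|
= 3 + 1 + 1 + 2 + 8
= 4 + 1 + 10
= 5 + 10
= 15

15


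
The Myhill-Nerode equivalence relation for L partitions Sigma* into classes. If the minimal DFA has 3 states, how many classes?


Myhill-Nerode theorem:
Number of equivalence classes = number of states in minimal DFA
Minimal DFA states = 3
Therefore equivalence classes = 3

3


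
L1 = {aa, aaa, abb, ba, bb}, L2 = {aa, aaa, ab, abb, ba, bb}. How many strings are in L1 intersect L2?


L1 = {aa, aaa, abb, ba, bb}
L2 = {aa, aaa, ab, abb, ba, bb}
Checking each string in L1 against L2:
  'aa': in L2? Yes
  'aaa': in L2? Yes
  'abb': in L2? Yes
  'ba': in L2? Yes
  'bb': in L2? Yes
Intersection = {aa, aaa, abb, ba, bb}
|L1 ∩ L2| = 5

5


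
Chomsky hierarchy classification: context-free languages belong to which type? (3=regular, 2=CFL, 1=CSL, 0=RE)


Chomsky hierarchy levels:
  Type 3: Regular (DFA/NFA/regex)
  Type 2: Context-free (PDA)
  Type 1: Context-sensitive
  Type 0: Recursively enumerable (TM)
'context-free' corresponds to Type 2

2


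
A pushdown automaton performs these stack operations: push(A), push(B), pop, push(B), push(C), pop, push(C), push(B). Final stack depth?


Tracing stack operations:
  push(A) -> stack = [A], depth=1
  push(B) -> stack = [A,B], depth=2
  pop -> removed B, stack = [A], depth=1
  push(B) -> stack = [A,B], depth=2
  push(C) -> stack = [A,B,C], depth=3
  pop -> removed C, stack = [A,B], depth=2
  push(C) -> stack = [A,B,C], depth=3
  push(B) -> stack = [A,B,C,B], depth=4
Final depth = 4

4


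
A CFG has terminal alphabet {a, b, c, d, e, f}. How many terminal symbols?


Terminal symbols: a, b, c, d, e, f
Counting each: a (#1), b (#2), c (#3), d (#4), e (#5), f (#6)
Total = 6

6


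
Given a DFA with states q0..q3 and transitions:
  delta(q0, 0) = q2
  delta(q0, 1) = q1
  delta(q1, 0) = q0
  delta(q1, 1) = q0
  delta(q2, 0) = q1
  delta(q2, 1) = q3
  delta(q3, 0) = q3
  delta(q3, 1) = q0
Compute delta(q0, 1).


Looking up transition function:
delta(q0, 1) in the table
Row: q0, Column: 1
Result: q1

q1


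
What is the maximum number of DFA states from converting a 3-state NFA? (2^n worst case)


NFA has 3 states
Subset construction: each DFA state = subset of NFA states
Maximum subsets = 2^3
2^3 = 8

8


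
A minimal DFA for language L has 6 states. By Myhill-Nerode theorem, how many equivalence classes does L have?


Myhill-Nerode theorem:
Number of equivalence classes = number of states in minimal DFA
Minimal DFA states = 6
Therefore equivalence classes = 6

6


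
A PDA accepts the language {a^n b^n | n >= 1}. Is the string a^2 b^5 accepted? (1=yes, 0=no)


Language requires equal numbers of a's and b's
PDA pushes for each 'a', pops for each 'b'
Number of a's = 2
Number of b's = 5
2 != 5 -> Reject

0


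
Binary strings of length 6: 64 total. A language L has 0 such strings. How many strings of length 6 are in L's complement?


Alphabet: {0,1}
String length: 6
Total strings of length 6 = 2^6 = 64
Strings in L = 0
Complement = total - |L|
= 64 - 0
= 64

64


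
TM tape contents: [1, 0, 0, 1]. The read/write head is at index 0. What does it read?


Tape: [1, 0, 0, 1]
Positions: 0 1 2 3
Values:    1 0 0 1
Head at position 0
tape[0] = 1

1


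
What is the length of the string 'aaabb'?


String: 'aaabb'
Counting characters:
  'a' appears 3 time(s)
  'b' appears 2 time(s)
Total length = 3 + 2 = 5

5


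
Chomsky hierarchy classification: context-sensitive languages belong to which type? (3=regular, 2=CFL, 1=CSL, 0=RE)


Chomsky hierarchy levels:
  Type 3: Regular (DFA/NFA/regex)
  Type 2: Context-free (PDA)
  Type 1: Context-sensitive
  Type 0: Recursively enumerable (TM)
'context-sensitive' corresponds to Type 1

1


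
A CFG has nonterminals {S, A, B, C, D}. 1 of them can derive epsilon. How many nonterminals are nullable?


Nonterminals: {S, A, B, C, D}
A nonterminal is nullable if it can derive epsilon
Counting nullable nonterminals: 1
Total nullable = 1

1


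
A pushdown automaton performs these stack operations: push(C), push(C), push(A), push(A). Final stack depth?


Tracing stack operations:
  push(C) -> stack = [C], depth=1
  push(C) -> stack = [C,C], depth=2
  push(A) -> stack = [C,C,A], depth=3
  push(A) -> stack = [C,C,A,A], depth=4
Final depth = 4

4


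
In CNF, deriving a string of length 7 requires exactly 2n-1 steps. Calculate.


Chomsky Normal Form derivation:
String length n = 7
Each step either:
  - Splits a nonterminal into two (n-1 such steps)
  - Converts a nonterminal to terminal (n such steps)
Total = (n-1) + n = 2n - 1
= 2(7) - 1
= 14 - 1
= 13

13


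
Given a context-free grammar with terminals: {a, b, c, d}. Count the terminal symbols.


Terminal symbols: a, b, c, d
Counting each: a (#1), b (#2), c (#3), d (#4)
Total = 4

4


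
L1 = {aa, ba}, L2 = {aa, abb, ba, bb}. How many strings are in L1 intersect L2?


L1 = {aa, ba}
L2 = {aa, abb, ba, bb}
Checking each string in L1 against L2:
  'aa': in L2? Yes
  'ba': in L2? Yes
Intersection = {aa, ba}
|L1 ∩ L2| = 2

2


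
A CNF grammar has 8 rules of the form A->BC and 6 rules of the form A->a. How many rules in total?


CNF allows two rule forms:
  A -> BC (binary): 8 rules
  A -> a (terminal): 6 rules
Total = 8 + 6 = 14

14


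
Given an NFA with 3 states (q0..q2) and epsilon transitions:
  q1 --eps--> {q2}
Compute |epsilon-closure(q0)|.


Starting from q0
Initialize closure = {q0}
q0 has no outgoing epsilon transitions -> nothing to add
Final closure: {q0}
Size = 1

1


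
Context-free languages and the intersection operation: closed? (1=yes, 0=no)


CFL closure properties:
  Closed under: union, concatenation, Kleene star
  NOT closed under: intersection, complement
Operation 'intersection' is in not-closed list -> No (not closed)

0


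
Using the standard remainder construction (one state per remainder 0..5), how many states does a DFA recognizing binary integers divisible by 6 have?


Divisibility by 6 is tracked via the remainder mod 6: 0, 1, ..., 5
The construction assigns one state to each remainder
Number of remainders = 6

6


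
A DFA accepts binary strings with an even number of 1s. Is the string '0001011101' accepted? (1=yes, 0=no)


DFA has 2 states: q_even (start, accept=yes) and q_odd
Processing string '0001011101' character by character:
  Position 0: read '0', 1-count=0 -> q_even (no change)
  Position 1: read '0', 1-count=0 -> q_even (no change)
  Position 2: read '0', 1-count=0 -> q_even (no change)
  Position 3: read '1', 1-count=1 -> q_odd
  Position 4: read '0', 1-count=1 -> q_odd (no change)
  Position 5: read '1', 1-count=2 -> q_even
  Position 6: read '1', 1-count=3 -> q_odd
  Position 7: read '1', 1-count=4 -> q_even
  Position 8: read '0', 1-count=4 -> q_even (no change)
  Position 9: read '1', 1-count=5 -> q_odd
Final state: q_odd, total 1s = 5 (odd); the DFA requires an even count -> reject

0


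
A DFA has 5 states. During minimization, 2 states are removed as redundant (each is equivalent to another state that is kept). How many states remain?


Original DFA: 5 states
Redundant states removed: 2
Minimized states = original - removed
= 5 - 2
= 3

3


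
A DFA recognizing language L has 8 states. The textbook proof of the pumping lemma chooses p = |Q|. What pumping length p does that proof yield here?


Pumping lemma for regular languages (standard proof):
Take p = |Q|, the number of DFA states.
Any string of length >= |Q| passes through |Q|+1 states while reading its first |Q| symbols,
so by pigeonhole some state repeats, giving the loop that can be pumped.
Here |Q| = 8
Therefore the proof uses p = 8

8


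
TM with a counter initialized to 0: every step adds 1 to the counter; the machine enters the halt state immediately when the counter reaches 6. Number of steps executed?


Counter starts at 0. Counting sequence:
  Step 1: counter = 1
  Step 2: counter = 2
  Step 3: counter = 3
  Step 4: counter = 4
  Step 5: counter = 5
  Step 6: counter = 6
Counter reached 6 -> halt
Total steps = 6

6


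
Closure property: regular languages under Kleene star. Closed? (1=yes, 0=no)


Regular languages are closed under:
- Union (DFA product construction)
- Intersection (DFA product construction)
- Complement (swap accept/reject states)
- Concatenation (NFA construction)
- Kleene star (NFA construction)
Kleene star is in this list
Therefore: closed

1


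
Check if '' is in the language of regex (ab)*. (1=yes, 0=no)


Pattern: (ab)*
String: ''
Pattern requires: zero or more repetitions of 'ab'
Pairs: []
All pairs are 'ab'? Yes
Result: 1

1


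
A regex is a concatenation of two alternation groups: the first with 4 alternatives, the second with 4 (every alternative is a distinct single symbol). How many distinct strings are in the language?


First group: 4 alternatives
Second group: 4 alternatives
Concatenation: each choice from group 1 pairs with each from group 2
Total = 4 x 4 = 16

16


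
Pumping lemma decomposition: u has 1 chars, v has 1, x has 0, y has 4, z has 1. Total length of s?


|s| = |u| + |v| + |x| + |y| + |z|
= 1 + 1 + 0 + 4 + 1
= 2 + 0 + 5
= 2 + 5
= 7

7


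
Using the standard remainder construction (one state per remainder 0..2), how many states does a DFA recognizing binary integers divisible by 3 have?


Divisibility by 3 is tracked via the remainder mod 3: 0, 1, ..., 2
The construction assigns one state to each remainder
Number of remainders = 3

3


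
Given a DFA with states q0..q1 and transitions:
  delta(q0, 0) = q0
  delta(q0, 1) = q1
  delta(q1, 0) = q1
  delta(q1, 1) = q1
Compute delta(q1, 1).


Looking up transition function:
delta(q1, 1) in the table
Row: q1, Column: 1
Result: q1

q1


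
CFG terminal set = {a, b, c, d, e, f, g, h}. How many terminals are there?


Terminal symbols: a, b, c, d, e, f, g, h
Counting each: a (#1), b (#2), c (#3), d (#4), e (#5), f (#6), g (#7), h (#8)
Total = 8

8


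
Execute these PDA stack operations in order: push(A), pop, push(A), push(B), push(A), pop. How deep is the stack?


Tracing stack operations:
  push(A) -> stack = [A], depth=1
  pop -> removed A, stack = [], depth=0
  push(A) -> stack = [A], depth=1
  push(B) -> stack = [A,B], depth=2
  push(A) -> stack = [A,B,A], depth=3
  pop -> removed A, stack = [A,B], depth=2
Final depth = 2

2


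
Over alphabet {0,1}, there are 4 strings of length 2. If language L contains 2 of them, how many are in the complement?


Alphabet: {0,1}
String length: 2
Total strings of length 2 = 2^2 = 4
Strings in L = 2
Complement = total - |L|
= 4 - 2
= 2

2


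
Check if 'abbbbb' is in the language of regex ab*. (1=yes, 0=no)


Pattern: ab*
String: 'abbbbb'
Pattern requires: exactly one 'a' followed by zero or more 'b's
First char is 'a' -> OK
Rest 'bbbbb': all b's? Yes
Result: 1

1


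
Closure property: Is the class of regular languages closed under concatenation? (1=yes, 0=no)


Regular languages are closed under all standard operations:
- Union: Yes (product construction)
- Intersection: Yes (product construction)
- Complement: Yes (swap accept/reject)
- Concatenation: Yes (NFA construction)
Operation: concatenation -> Closed

1


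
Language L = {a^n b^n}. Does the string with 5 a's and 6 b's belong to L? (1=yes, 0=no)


Language requires equal numbers of a's and b's
PDA pushes for each 'a', pops for each 'b'
Number of a's = 5
Number of b's = 6
5 != 6 -> Reject

0


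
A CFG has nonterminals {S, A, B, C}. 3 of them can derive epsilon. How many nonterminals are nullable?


Nonterminals: {S, A, B, C}
A nonterminal is nullable if it can derive epsilon
Counting nullable nonterminals: 3
Total nullable = 3

3


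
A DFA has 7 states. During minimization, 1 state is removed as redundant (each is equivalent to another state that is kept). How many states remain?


Original DFA: 7 states
Redundant states removed: 1
Minimized states = original - removed
= 7 - 1
= 6

6


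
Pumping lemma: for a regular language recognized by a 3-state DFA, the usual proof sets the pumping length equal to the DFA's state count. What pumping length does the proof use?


Pumping lemma for regular languages (standard proof):
Take p = |Q|, the number of DFA states.
Any string of length >= |Q| passes through |Q|+1 states while reading its first |Q| symbols,
so by pigeonhole some state repeats, giving the loop that can be pumped.
Here |Q| = 3
Therefore the proof uses p = 3

3


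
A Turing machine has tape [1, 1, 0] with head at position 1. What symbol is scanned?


Tape: [1, 1, 0]
Positions: 0 1 2
Values:    1 1 0
Head at position 1
tape[1] = 1

1


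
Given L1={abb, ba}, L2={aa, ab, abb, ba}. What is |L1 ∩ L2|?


L1 = {abb, ba}
L2 = {aa, ab, abb, ba}
Checking each string in L1 against L2:
  'abb': in L2? Yes
  'ba': in L2? Yes
Intersection = {abb, ba}
|L1 ∩ L2| = 2

2


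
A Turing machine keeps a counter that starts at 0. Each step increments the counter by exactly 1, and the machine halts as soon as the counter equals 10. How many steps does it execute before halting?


Counter starts at 0. Counting sequence:
  Step 1: counter = 1
  Step 2: counter = 2
  Step 3: counter = 3
  Step 4: counter = 4
  Step 5: counter = 5
  Step 6: counter = 6
  ...
  Step 10: counter = 10
Counter reached 10 -> halt
Total steps = 10

10


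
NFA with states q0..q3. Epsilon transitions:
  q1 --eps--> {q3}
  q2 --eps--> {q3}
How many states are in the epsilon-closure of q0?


Starting from q0
Initialize closure = {q0}
q0 has no outgoing epsilon transitions -> nothing to add
Final closure: {q0}
Size = 1

1


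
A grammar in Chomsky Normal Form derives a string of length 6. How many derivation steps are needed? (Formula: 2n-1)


Chomsky Normal Form derivation:
String length n = 6
Each step either:
  - Splits a nonterminal into two (n-1 such steps)
  - Converts a nonterminal to terminal (n such steps)
Total = (n-1) + n = 2n - 1
= 2(6) - 1
= 12 - 1
= 11

11


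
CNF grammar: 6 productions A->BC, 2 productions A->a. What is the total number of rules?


CNF allows two rule forms:
  A -> BC (binary): 6 rules
  A -> a (terminal): 2 rules
Total = 6 + 2 = 8

8


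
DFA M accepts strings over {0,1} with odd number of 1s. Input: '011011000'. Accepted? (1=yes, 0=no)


DFA has 2 states: q_even (start, accept=no) and q_odd
Processing string '011011000' character by character:
  Position 0: read '0', 1-count=0 -> q_even (no change)
  Position 1: read '1', 1-count=1 -> q_odd
  Position 2: read '1', 1-count=2 -> q_even
  Position 3: read '0', 1-count=2 -> q_even (no change)
  Position 4: read '1', 1-count=3 -> q_odd
  Position 5: read '1', 1-count=4 -> q_even
  Position 6: read '0', 1-count=4 -> q_even (no change)
  Position 7: read '0', 1-count=4 -> q_even (no change)
  Position 8: read '0', 1-count=4 -> q_even (no change)
Final state: q_even, total 1s = 4 (even); the DFA requires an odd count -> reject

0


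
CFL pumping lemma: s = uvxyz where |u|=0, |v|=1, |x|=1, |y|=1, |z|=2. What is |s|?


|s| = |u| + |v| + |x| + |y| + |z|
= 0 + 1 + 1 + 1 + 2
= 1 + 1 + 3
= 2 + 3
= 5

5


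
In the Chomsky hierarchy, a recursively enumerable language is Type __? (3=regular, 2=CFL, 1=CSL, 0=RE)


Chomsky hierarchy levels:
  Type 3: Regular (DFA/NFA/regex)
  Type 2: Context-free (PDA)
  Type 1: Context-sensitive
  Type 0: Recursively enumerable (TM)
'recursively enumerable' corresponds to Type 0

0


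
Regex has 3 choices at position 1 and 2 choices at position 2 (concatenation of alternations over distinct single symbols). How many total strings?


First group: 3 alternatives
Second group: 2 alternatives
Concatenation: each choice from group 1 pairs with each from group 2
Total = 3 x 2 = 6

6


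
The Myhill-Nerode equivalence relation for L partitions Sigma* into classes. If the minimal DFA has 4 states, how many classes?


Myhill-Nerode theorem:
Number of equivalence classes = number of states in minimal DFA
Minimal DFA states = 4
Therefore equivalence classes = 4

4


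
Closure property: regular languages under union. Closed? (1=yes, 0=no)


Regular languages are closed under:
- Union (DFA product construction)
- Intersection (DFA product construction)
- Complement (swap accept/reject states)
- Concatenation (NFA construction)
- Kleene star (NFA construction)
union is in this list
Therefore: closed

1


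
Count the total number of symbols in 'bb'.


String: 'bb'
Counting characters:
  'b' appears 2 time(s)
Total length = 0 + 2 = 2

2


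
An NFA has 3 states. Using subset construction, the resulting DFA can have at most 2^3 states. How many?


NFA has 3 states
Subset construction: each DFA state = subset of NFA states
Maximum subsets = 2^3
2^3 = 8

8


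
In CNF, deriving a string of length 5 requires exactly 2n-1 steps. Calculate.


Chomsky Normal Form derivation:
String length n = 5
Each step either:
  - Splits a nonterminal into two (n-1 such steps)
  - Converts a nonterminal to terminal (n such steps)
Total = (n-1) + n = 2n - 1
= 2(5) - 1
= 10 - 1
= 9

9


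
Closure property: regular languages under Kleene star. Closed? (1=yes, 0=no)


Regular languages are closed under:
- Union (DFA product construction)
- Intersection (DFA product construction)
- Complement (swap accept/reject states)
- Concatenation (NFA construction)
- Kleene star (NFA construction)
Kleene star is in this list
Therefore: closed

1


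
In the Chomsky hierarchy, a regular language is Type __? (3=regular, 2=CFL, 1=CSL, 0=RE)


Chomsky hierarchy levels:
  Type 3: Regular (DFA/NFA/regex)
  Type 2: Context-free (PDA)
  Type 1: Context-sensitive
  Type 0: Recursively enumerable (TM)
'regular' corresponds to Type 3

3


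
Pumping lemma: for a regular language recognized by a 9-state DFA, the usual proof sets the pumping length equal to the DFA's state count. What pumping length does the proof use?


Pumping lemma for regular languages (standard proof):
Take p = |Q|, the number of DFA states.
Any string of length >= |Q| passes through |Q|+1 states while reading its first |Q| symbols,
so by pigeonhole some state repeats, giving the loop that can be pumped.
Here |Q| = 9
Therefore the proof uses p = 9

9


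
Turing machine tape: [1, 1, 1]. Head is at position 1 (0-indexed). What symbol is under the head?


Tape: [1, 1, 1]
Positions: 0 1 2
Values:    1 1 1
Head at position 1
tape[1] = 1

1


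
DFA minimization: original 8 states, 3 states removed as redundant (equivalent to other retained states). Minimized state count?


Original DFA: 8 states
Redundant states removed: 3
Minimized states = original - removed
= 8 - 3
= 5

5


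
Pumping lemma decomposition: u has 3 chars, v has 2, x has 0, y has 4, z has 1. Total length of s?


|s| = |u| + |v| + |x| + |y| + |z|
= 3 + 2 + 0 + 4 + 1
= 5 + 0 + 5
= 5 + 5
= 10

10


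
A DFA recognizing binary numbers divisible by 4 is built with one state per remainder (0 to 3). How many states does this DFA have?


Divisibility by 4 is tracked via the remainder mod 4: 0, 1, ..., 3
The construction assigns one state to each remainder
Number of remainders = 4

4


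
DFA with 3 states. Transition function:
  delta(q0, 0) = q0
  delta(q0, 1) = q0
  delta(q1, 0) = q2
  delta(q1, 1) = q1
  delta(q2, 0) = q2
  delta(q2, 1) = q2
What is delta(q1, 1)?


Looking up transition function:
delta(q1, 1) in the table
Row: q1, Column: 1
Result: q1

q1


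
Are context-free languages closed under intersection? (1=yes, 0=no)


CFL closure properties:
  Closed under: union, concatenation, Kleene star
  NOT closed under: intersection, complement
Operation 'intersection' is in not-closed list -> No (not closed)

0


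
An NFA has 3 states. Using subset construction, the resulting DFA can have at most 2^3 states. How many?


NFA has 3 states
Subset construction: each DFA state = subset of NFA states
Maximum subsets = 2^3
2^3 = 8

8


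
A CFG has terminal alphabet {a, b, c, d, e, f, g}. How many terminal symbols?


Terminal symbols: a, b, c, d, e, f, g
Counting each: a (#1), b (#2), c (#3), d (#4), e (#5), f (#6), g (#7)
Total = 7

7


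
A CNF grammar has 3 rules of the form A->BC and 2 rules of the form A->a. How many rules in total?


CNF allows two rule forms:
  A -> BC (binary): 3 rules
  A -> a (terminal): 2 rules
Total = 3 + 2 = 5

5


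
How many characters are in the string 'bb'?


String: 'bb'
Counting characters:
  'b' appears 2 time(s)
Total length = 0 + 2 = 2

2


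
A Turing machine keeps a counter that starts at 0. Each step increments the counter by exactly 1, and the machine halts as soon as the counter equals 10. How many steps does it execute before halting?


Counter starts at 0. Counting sequence:
  Step 1: counter = 1
  Step 2: counter = 2
  Step 3: counter = 3
  Step 4: counter = 4
  Step 5: counter = 5
  Step 6: counter = 6
  ...
  Step 10: counter = 10
Counter reached 10 -> halt
Total steps = 10

10


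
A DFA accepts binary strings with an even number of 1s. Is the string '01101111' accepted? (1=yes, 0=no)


DFA has 2 states: q_even (start, accept=yes) and q_odd
Processing string '01101111' character by character:
  Position 0: read '0', 1-count=0 -> q_even (no change)
  Position 1: read '1', 1-count=1 -> q_odd
  Position 2: read '1', 1-count=2 -> q_even
  Position 3: read '0', 1-count=2 -> q_even (no change)
  Position 4: read '1', 1-count=3 -> q_odd
  Position 5: read '1', 1-count=4 -> q_even
  Position 6: read '1', 1-count=5 -> q_odd
  Position 7: read '1', 1-count=6 -> q_even
Final state: q_even, total 1s = 6 (even); the DFA requires an even count -> accept

1


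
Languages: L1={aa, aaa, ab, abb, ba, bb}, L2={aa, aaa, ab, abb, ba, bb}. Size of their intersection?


L1 = {aa, aaa, ab, abb, ba, bb}
L2 = {aa, aaa, ab, abb, ba, bb}
Checking each string in L1 against L2:
  'aa': in L2? Yes
  'aaa': in L2? Yes
  'ab': in L2? Yes
  'abb': in L2? Yes
  'ba': in L2? Yes
  'bb': in L2? Yes
Intersection = {aa, aaa, ab, abb, ba, bb}
|L1 ∩ L2| = 6

6


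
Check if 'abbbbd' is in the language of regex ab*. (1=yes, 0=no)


Pattern: ab*
String: 'abbbbd'
Pattern requires: exactly one 'a' followed by zero or more 'b's
First char is 'a' -> OK
Rest 'bbbbd': all b's? No
Result: 0

0


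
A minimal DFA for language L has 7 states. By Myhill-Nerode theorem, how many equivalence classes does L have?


Myhill-Nerode theorem:
Number of equivalence classes = number of states in minimal DFA
Minimal DFA states = 7
Therefore equivalence classes = 7

7


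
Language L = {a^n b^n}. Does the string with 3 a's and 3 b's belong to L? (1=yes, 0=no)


Language requires equal numbers of a's and b's
PDA pushes for each 'a', pops for each 'b'
Number of a's = 3
Number of b's = 3
3 == 3 -> Accept

1


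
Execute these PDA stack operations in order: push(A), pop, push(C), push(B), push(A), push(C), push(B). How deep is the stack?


Tracing stack operations:
  push(A) -> stack = [A], depth=1
  pop -> removed A, stack = [], depth=0
  push(C) -> stack = [C], depth=1
  push(B) -> stack = [C,B], depth=2
  push(A) -> stack = [C,B,A], depth=3
  push(C) -> stack = [C,B,A,C], depth=4
  push(B) -> stack = [C,B,A,C,B], depth=5
Final depth = 5

5


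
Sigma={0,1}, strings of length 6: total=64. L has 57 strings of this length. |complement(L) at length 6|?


Alphabet: {0,1}
String length: 6
Total strings of length 6 = 2^6 = 64
Strings in L = 57
Complement = total - |L|
= 64 - 57
= 7

7


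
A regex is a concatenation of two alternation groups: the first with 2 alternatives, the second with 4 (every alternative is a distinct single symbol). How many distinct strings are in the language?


First group: 2 alternatives
Second group: 4 alternatives
Concatenation: each choice from group 1 pairs with each from group 2
Total = 2 x 4 = 8

8


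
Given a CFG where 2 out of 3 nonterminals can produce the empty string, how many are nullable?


Nonterminals: {S, A, B}
A nonterminal is nullable if it can derive epsilon
Counting nullable nonterminals: 2
Total nullable = 2

2


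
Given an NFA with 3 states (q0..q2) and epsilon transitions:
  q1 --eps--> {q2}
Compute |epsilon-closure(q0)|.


Starting from q0
Initialize closure = {q0}
q0 has no outgoing epsilon transitions -> nothing to add
Final closure: {q0}
Size = 1

1


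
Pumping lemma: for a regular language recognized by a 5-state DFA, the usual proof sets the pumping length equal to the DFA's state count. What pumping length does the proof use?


Pumping lemma for regular languages (standard proof):
Take p = |Q|, the number of DFA states.
Any string of length >= |Q| passes through |Q|+1 states while reading its first |Q| symbols,
so by pigeonhole some state repeats, giving the loop that can be pumped.
Here |Q| = 5
Therefore the proof uses p = 5

5


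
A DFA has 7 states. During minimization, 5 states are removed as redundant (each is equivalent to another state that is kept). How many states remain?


Original DFA: 7 states
Redundant states removed: 5
Minimized states = original - removed
= 7 - 5
= 2

2


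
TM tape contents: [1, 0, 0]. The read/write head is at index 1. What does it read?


Tape: [1, 0, 0]
Positions: 0 1 2
Values:    1 0 0
Head at position 1
tape[1] = 0

0


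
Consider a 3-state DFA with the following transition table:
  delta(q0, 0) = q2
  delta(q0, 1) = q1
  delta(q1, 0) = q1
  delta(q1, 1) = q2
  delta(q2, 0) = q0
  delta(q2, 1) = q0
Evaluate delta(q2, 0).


Looking up transition function:
delta(q2, 0) in the table
Row: q2, Column: 0
Result: q0

q0


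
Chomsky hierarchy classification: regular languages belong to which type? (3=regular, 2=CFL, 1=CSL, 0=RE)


Chomsky hierarchy levels:
  Type 3: Regular (DFA/NFA/regex)
  Type 2: Context-free (PDA)
  Type 1: Context-sensitive
  Type 0: Recursively enumerable (TM)
'regular' corresponds to Type 3

3


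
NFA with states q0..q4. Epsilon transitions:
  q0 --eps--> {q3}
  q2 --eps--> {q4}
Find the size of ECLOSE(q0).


Starting from q0
Initialize closure = {q0}
Follow epsilon from q0 -> add q3
Final closure: {q0, q3}
Size = 2

2


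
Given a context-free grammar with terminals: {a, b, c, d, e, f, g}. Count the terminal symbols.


Terminal symbols: a, b, c, d, e, f, g
Counting each: a (#1), b (#2), c (#3), d (#4), e (#5), f (#6), g (#7)
Total = 7

7


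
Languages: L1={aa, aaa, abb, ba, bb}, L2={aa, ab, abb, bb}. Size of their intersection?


L1 = {aa, aaa, abb, ba, bb}
L2 = {aa, ab, abb, bb}
Checking each string in L1 against L2:
  'aa': in L2? Yes
  'aaa': in L2? No
  'abb': in L2? Yes
  'ba': in L2? No
  'bb': in L2? Yes
Intersection = {aa, abb, bb}
|L1 ∩ L2| = 3

3


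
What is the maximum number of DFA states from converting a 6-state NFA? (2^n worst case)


NFA has 6 states
Subset construction: each DFA state = subset of NFA states
Maximum subsets = 2^6
2^6 = 64

64


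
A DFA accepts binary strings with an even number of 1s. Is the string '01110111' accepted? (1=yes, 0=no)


DFA has 2 states: q_even (start, accept=yes) and q_odd
Processing string '01110111' character by character:
  Position 0: read '0', 1-count=0 -> q_even (no change)
  Position 1: read '1', 1-count=1 -> q_odd
  Position 2: read '1', 1-count=2 -> q_even
  Position 3: read '1', 1-count=3 -> q_odd
  Position 4: read '0', 1-count=3 -> q_odd (no change)
  Position 5: read '1', 1-count=4 -> q_even
  Position 6: read '1', 1-count=5 -> q_odd
  Position 7: read '1', 1-count=6 -> q_even
Final state: q_even, total 1s = 6 (even); the DFA requires an even count -> accept

1


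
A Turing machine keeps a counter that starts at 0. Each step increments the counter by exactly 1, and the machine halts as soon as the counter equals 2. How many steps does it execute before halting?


Counter starts at 0. Counting sequence:
  Step 1: counter = 1
  Step 2: counter = 2
Counter reached 2 -> halt
Total steps = 2

2


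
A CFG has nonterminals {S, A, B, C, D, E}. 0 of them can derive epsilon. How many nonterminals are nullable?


Nonterminals: {S, A, B, C, D, E}
A nonterminal is nullable if it can derive epsilon
Counting nullable nonterminals: 0
Total nullable = 0

0


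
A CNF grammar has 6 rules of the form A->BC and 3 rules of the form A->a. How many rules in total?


CNF allows two rule forms:
  A -> BC (binary): 6 rules
  A -> a (terminal): 3 rules
Total = 6 + 3 = 9

9


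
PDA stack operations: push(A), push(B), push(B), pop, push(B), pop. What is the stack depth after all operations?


Tracing stack operations:
  push(A) -> stack = [A], depth=1
  push(B) -> stack = [A,B], depth=2
  push(B) -> stack = [A,B,B], depth=3
  pop -> removed B, stack = [A,B], depth=2
  push(B) -> stack = [A,B,B], depth=3
  pop -> removed B, stack = [A,B], depth=2
Final depth = 2

2


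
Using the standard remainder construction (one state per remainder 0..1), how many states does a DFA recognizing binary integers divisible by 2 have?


Divisibility by 2 is tracked via the remainder mod 2: 0, 1, ..., 1
The construction assigns one state to each remainder
Number of remainders = 2

2


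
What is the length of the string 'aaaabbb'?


String: 'aaaabbb'
Counting characters:
  'a' appears 4 time(s)
  'b' appears 3 time(s)
Total length = 4 + 3 = 7

7


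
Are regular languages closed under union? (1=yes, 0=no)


Regular languages are closed under:
- Union (DFA product construction)
- Intersection (DFA product construction)
- Complement (swap accept/reject states)
- Concatenation (NFA construction)
- Kleene star (NFA construction)
union is in this list
Therefore: closed

1


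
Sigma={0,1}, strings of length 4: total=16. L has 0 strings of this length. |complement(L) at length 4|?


Alphabet: {0,1}
String length: 4
Total strings of length 4 = 2^4 = 16
Strings in L = 0
Complement = total - |L|
= 16 - 0
= 16

16


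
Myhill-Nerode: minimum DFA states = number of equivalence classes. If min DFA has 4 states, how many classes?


Myhill-Nerode theorem:
Number of equivalence classes = number of states in minimal DFA
Minimal DFA states = 4
Therefore equivalence classes = 4

4


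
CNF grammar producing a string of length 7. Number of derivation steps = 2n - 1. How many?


Chomsky Normal Form derivation:
String length n = 7
Each step either:
  - Splits a nonterminal into two (n-1 such steps)
  - Converts a nonterminal to terminal (n such steps)
Total = (n-1) + n = 2n - 1
= 2(7) - 1
= 14 - 1
= 13

13


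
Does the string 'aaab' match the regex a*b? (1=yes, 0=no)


Pattern: a*b
String: 'aaab'
Pattern requires: zero or more 'a's followed by exactly one 'b'
Found 3 leading 'a's
Remaining: 'b'
Remaining is exactly 'b' -> match
Result: 1

1


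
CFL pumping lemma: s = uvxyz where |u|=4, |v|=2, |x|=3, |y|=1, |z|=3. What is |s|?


|s| = |u| + |v| + |x| + |y| + |z|
= 4 + 2 + 3 + 1 + 3
= 6 + 3 + 4
= 9 + 4
= 13

13


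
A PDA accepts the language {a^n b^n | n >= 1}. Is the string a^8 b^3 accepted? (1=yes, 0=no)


Language requires equal numbers of a's and b's
PDA pushes for each 'a', pops for each 'b'
Number of a's = 8
Number of b's = 3
8 != 3 -> Reject

0


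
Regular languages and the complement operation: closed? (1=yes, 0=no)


Regular languages are closed under all standard operations:
- Union: Yes (product construction)
- Intersection: Yes (product construction)
- Complement: Yes (swap accept/reject)
- Concatenation: Yes (NFA construction)
Operation: complement -> Closed

1


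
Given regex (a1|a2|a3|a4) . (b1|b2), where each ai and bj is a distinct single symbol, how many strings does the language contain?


First group: 4 alternatives
Second group: 2 alternatives
Concatenation: each choice from group 1 pairs with each from group 2
Total = 4 x 2 = 8

8


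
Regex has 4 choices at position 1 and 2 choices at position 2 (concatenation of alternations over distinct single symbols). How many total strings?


First group: 4 alternatives
Second group: 2 alternatives
Concatenation: each choice from group 1 pairs with each from group 2
Total = 4 x 2 = 8

8


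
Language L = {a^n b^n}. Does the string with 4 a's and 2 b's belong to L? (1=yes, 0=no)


Language requires equal numbers of a's and b's
PDA pushes for each 'a', pops for each 'b'
Number of a's = 4
Number of b's = 2
4 != 2 -> Reject

0


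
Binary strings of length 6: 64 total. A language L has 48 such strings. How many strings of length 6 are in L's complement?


Alphabet: {0,1}
String length: 6
Total strings of length 6 = 2^6 = 64
Strings in L = 48
Complement = total - |L|
= 64 - 48
= 16

16


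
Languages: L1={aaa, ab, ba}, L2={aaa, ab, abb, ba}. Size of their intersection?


L1 = {aaa, ab, ba}
L2 = {aaa, ab, abb, ba}
Checking each string in L1 against L2:
  'aaa': in L2? Yes
  'ab': in L2? Yes
  'ba': in L2? Yes
Intersection = {aaa, ab, ba}
|L1 ∩ L2| = 3

3


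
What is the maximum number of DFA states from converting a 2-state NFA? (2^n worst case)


NFA has 2 states
Subset construction: each DFA state = subset of NFA states
Maximum subsets = 2^2
2^2 = 4

4


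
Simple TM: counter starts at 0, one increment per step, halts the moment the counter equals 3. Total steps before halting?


Counter starts at 0. Counting sequence:
  Step 1: counter = 1
  Step 2: counter = 2
  Step 3: counter = 3
Counter reached 3 -> halt
Total steps = 3

3


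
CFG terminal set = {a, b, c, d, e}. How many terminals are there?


Terminal symbols: a, b, c, d, e
Counting each: a (#1), b (#2), c (#3), d (#4), e (#5)
Total = 5

5


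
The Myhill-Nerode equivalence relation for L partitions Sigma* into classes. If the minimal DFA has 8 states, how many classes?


Myhill-Nerode theorem:
Number of equivalence classes = number of states in minimal DFA
Minimal DFA states = 8
Therefore equivalence classes = 8

8


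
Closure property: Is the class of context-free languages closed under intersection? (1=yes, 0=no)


CFL closure properties:
  Closed under: union, concatenation, Kleene star
  NOT closed under: intersection, complement
Operation 'intersection' is in not-closed list -> No (not closed)

0


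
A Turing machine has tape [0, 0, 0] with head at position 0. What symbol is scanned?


Tape: [0, 0, 0]
Positions: 0 1 2
Values:    0 0 0
Head at position 0
tape[0] = 0

0


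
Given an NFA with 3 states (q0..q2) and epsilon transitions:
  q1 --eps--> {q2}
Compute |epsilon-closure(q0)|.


Starting from q0
Initialize closure = {q0}
q0 has no outgoing epsilon transitions -> nothing to add
Final closure: {q0}
Size = 1

1


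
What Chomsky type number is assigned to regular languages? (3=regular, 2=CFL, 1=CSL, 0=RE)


Chomsky hierarchy levels:
  Type 3: Regular (DFA/NFA/regex)
  Type 2: Context-free (PDA)
  Type 1: Context-sensitive
  Type 0: Recursively enumerable (TM)
'regular' corresponds to Type 3

3


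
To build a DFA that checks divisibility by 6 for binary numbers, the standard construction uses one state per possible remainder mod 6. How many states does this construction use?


Divisibility by 6 is tracked via the remainder mod 6: 0, 1, ..., 5
The construction assigns one state to each remainder
Number of remainders = 6

6


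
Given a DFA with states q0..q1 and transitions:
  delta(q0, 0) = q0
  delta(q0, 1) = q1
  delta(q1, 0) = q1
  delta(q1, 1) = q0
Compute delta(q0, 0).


Looking up transition function:
delta(q0, 0) in the table
Row: q0, Column: 0
Result: q0

q0


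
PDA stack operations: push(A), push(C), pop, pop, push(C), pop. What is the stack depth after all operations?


Tracing stack operations:
  push(A) -> stack = [A], depth=1
  push(C) -> stack = [A,C], depth=2
  pop -> removed C, stack = [A], depth=1
  pop -> removed A, stack = [], depth=0
  push(C) -> stack = [C], depth=1
  pop -> removed C, stack = [], depth=0
Final depth = 0

0


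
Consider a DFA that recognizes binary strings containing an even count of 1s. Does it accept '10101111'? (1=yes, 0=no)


DFA has 2 states: q_even (start, accept=yes) and q_odd
Processing string '10101111' character by character:
  Position 0: read '1', 1-count=1 -> q_odd
  Position 1: read '0', 1-count=1 -> q_odd (no change)
  Position 2: read '1', 1-count=2 -> q_even
  Position 3: read '0', 1-count=2 -> q_even (no change)
  Position 4: read '1', 1-count=3 -> q_odd
  Position 5: read '1', 1-count=4 -> q_even
  Position 6: read '1', 1-count=5 -> q_odd
  Position 7: read '1', 1-count=6 -> q_even
Final state: q_even, total 1s = 6 (even); the DFA requires an even count -> accept

1


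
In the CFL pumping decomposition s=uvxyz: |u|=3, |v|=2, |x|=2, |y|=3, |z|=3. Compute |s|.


|s| = |u| + |v| + |x| + |y| + |z|
= 3 + 2 + 2 + 3 + 3
= 5 + 2 + 6
= 7 + 6
= 13

13


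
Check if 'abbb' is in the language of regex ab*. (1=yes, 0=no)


Pattern: ab*
String: 'abbb'
Pattern requires: exactly one 'a' followed by zero or more 'b's
First char is 'a' -> OK
Rest 'bbb': all b's? Yes
Result: 1

1


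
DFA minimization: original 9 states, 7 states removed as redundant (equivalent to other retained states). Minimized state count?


Original DFA: 9 states
Redundant states removed: 7
Minimized states = original - removed
= 9 - 7
= 2

2


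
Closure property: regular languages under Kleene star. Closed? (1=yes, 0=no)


Regular languages are closed under:
- Union (DFA product construction)
- Intersection (DFA product construction)
- Complement (swap accept/reject states)
- Concatenation (NFA construction)
- Kleene star (NFA construction)
Kleene star is in this list
Therefore: closed

1


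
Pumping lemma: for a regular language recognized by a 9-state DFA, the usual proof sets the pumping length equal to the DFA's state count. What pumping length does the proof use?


Pumping lemma for regular languages (standard proof):
Take p = |Q|, the number of DFA states.
Any string of length >= |Q| passes through |Q|+1 states while reading its first |Q| symbols,
so by pigeonhole some state repeats, giving the loop that can be pumped.
Here |Q| = 9
Therefore the proof uses p = 9

9


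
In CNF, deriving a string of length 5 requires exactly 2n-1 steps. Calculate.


Chomsky Normal Form derivation:
String length n = 5
Each step either:
  - Splits a nonterminal into two (n-1 such steps)
  - Converts a nonterminal to terminal (n such steps)
Total = (n-1) + n = 2n - 1
= 2(5) - 1
= 10 - 1
= 9

9


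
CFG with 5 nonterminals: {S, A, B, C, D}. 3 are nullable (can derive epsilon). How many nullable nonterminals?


Nonterminals: {S, A, B, C, D}
A nonterminal is nullable if it can derive epsilon
Counting nullable nonterminals: 3
Total nullable = 3

3


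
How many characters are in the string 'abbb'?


String: 'abbb'
Counting characters:
  'a' appears 1 time(s)
  'b' appears 3 time(s)
Total length = 1 + 3 = 4

4


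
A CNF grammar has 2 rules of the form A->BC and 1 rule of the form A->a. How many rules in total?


CNF allows two rule forms:
  A -> BC (binary): 2 rules
  A -> a (terminal): 1 rule
Total = 2 + 1 = 3

3
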